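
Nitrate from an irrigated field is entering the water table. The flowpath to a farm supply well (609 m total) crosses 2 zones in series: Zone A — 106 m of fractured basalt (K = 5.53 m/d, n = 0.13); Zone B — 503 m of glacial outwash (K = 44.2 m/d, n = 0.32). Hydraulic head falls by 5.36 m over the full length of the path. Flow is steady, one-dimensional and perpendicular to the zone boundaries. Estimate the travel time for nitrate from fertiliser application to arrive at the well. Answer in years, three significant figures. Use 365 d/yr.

2.73 years

Continuity: the same q passes through each zone, so ΔH = q·Σ(L_j/K_j) — the zones act as resistances in series.
Σ(L/K) = 106/5.53 + 503/44.2 = 19.17 + 11.38 = 30.55 d
q = ΔH / Σ(L/K) = 5.36 / 30.55 = 0.1755 m/d (same in every zone)
Zone A: v = q/n = 0.1755/0.13 = 1.350 m/d → t_A = 106/1.350 = 78.54 d
Zone B: v = q/n = 0.1755/0.32 = 0.5483 m/d → t_B = 503/0.5483 = 917.4 d
Total t = 78.54 + 917.4 = 995.9 d
   = 995.9 / 365 = 2.73 yr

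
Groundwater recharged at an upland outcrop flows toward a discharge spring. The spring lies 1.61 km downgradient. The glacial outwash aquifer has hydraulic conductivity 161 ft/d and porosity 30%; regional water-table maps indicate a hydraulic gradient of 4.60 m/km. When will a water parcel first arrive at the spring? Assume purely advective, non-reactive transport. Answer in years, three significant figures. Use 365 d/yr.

5.86 years

K = 161 ft/d × 0.3048 = 49.07 m/d
Specific discharge q = 49.07 × 0.0046 = 0.2257 m/d
v = Ki/n = 49.07·0.0046/0.30 = 0.7524 m/d
L = 1.61 km = 1610 m
t = L / v = 1610 / 0.7524 = 2140 d
   = 2140 / 365 = 5.86 yr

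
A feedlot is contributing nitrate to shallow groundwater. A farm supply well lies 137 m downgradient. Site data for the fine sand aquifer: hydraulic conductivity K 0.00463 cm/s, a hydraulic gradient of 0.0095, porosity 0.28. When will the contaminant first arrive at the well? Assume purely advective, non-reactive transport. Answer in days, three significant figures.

K = 0.00463 cm/s × 864 = 4.000 m/d
q = Ki = 4.000 × 0.0095 = 0.03800 m/d
v = Ki/n = 4.000·0.0095/0.28 = 0.1357 m/d
t = L / v = 137 / 0.1357 = 1009 d

1010 days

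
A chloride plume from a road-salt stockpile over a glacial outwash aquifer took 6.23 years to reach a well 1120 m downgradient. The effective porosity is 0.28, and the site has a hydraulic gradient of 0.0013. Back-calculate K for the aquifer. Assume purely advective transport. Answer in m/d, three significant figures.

106 m/d

t = 6.23 years = 2274 d
v = L / t = 1120 / 2274 = 0.4925 m/d
K = v · n / i = 0.4925 × 0.28 / 0.0013 = 106 m/d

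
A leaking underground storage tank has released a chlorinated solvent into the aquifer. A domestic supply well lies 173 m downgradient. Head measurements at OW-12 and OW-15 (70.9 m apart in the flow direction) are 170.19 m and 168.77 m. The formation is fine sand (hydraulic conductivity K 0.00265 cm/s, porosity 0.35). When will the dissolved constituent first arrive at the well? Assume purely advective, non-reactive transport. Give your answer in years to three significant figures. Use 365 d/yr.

Hydraulic gradient i = (170.19 − 168.77) / 70.9 = 1.42 / 70.9 = 0.02003
K = 0.00265 cm/s × 864 = 2.290 m/d
Darcy flux q = K·i = 2.290 × 0.02003 = 0.04586 m/d
v_s = q/n_e = 0.04586/0.35 = 0.1310 m/d
t = L / v = 173 / 0.1310 = 1320 d
   = 1320 / 365 = 3.62 yr

3.62 years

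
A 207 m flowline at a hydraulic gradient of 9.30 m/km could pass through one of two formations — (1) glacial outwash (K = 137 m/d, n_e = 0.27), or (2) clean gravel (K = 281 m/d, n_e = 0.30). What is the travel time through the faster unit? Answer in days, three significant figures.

23.8 days

Unit 1 (glacial outwash): v = 137×0.0093/0.27 = 4.719 m/d, t = 207/4.719 = 43.87 d
Unit 2 (clean gravel): v = 281×0.0093/0.30 = 8.711 m/d, t = 207/8.711 = 23.76 d
Faster unit: t = 23.8 d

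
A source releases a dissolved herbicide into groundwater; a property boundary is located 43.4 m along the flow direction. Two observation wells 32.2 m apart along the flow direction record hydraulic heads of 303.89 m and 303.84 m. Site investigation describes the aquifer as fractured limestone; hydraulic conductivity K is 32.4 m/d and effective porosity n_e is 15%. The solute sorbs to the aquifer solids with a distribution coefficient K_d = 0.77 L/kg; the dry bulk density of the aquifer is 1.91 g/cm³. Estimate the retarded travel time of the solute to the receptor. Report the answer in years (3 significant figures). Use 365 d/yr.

Hydraulic gradient i = (303.89 − 303.84) / 32.2 = 0.05 / 32.2 = 0.001553
Darcy flux q = K·i = 32.4 × 0.001553 = 0.05031 m/d
v = Ki/n = 32.4·0.001553/0.15 = 0.3354 m/d
Retardation R = 1 + ρ_b·K_d/n = 1 + 1.91×0.77/0.15 = 10.80
Contaminant velocity v_c = v/R = 0.3354/10.80 = 0.03104 m/d
t = L/v_c = 43.4/0.03104 = 1398 d
   = 1398/365 = 3.83 yr

3.83 years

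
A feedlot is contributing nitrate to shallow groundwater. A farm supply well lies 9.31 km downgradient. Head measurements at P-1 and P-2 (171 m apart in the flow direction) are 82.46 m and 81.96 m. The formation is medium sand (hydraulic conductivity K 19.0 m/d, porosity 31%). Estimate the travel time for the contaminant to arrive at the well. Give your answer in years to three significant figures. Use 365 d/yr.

Hydraulic gradient i = (82.46 − 81.96) / 171 = 0.50 / 171 = 0.002924
Specific discharge q = 19.0 × 0.002924 = 0.05556 m/d
v_s = q/n_e = 0.05556/0.31 = 0.1792 m/d
L = 9.31 km = 9310 m
t = L / v = 9310 / 0.1792 = 51950 d
   = 51950 / 365 = 142 yr

142 years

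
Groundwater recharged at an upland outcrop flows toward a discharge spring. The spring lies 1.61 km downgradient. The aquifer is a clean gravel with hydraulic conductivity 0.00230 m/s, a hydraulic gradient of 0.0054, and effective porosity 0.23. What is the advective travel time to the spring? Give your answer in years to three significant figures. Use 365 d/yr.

0.945 years

K = 0.00230 m/s × 86400 s/d = 198.7 m/d
Specific discharge q = 198.7 × 0.0054 = 1.073 m/d
Seepage velocity v = q / n = 1.073 / 0.23 = 4.666 m/d
L = 1.61 km = 1610 m
t = L / v = 1610 / 4.666 = 345.1 d
   = 345.1 / 365 = 0.945 yr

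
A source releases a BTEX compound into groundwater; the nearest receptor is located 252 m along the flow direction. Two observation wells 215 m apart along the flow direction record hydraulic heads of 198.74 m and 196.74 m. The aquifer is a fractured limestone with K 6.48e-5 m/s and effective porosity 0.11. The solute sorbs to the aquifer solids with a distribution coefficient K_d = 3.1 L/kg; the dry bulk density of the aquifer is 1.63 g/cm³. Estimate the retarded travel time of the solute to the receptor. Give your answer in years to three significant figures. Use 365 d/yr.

68.4 years

Hydraulic gradient i = (198.74 − 196.74) / 215 = 2.00 / 215 = 0.009302
K = 6.48e-5 m/s × 86400 s/d = 5.599 m/d
q = Ki = 5.599 × 0.009302 = 0.05208 m/d
Average linear velocity = 0.05208 / 0.11 = 0.4735 m/d
Retardation R = 1 + ρ_b·K_d/n = 1 + 1.63×3.1/0.11 = 46.94
Contaminant velocity v_c = v/R = 0.4735/46.94 = 0.01009 m/d
t = L/v_c = 252/0.01009 = 24980 d
   = 24980/365 = 68.4 yr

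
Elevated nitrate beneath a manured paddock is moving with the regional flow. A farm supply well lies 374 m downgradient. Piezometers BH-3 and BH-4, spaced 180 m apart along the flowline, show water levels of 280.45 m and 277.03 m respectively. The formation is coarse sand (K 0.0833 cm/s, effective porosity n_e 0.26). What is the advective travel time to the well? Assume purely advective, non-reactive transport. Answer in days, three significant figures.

71.1 days

Hydraulic gradient i = (280.45 − 277.03) / 180 = 3.42 / 180 = 0.01900
K = 0.0833 cm/s × 864 = 71.97 m/d
Darcy flux q = K·i = 71.97 × 0.01900 = 1.367 m/d
Average linear velocity = 1.367 / 0.26 = 5.259 m/d
t = L / v = 374 / 5.259 = 71.11 d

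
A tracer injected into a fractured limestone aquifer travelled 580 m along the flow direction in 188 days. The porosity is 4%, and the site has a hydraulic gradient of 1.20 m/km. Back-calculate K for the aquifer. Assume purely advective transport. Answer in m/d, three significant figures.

103 m/d

v = L / t = 580 / 188 = 3.085 m/d
K = v · n / i = 3.085 × 0.04 / 0.0012 = 103 m/d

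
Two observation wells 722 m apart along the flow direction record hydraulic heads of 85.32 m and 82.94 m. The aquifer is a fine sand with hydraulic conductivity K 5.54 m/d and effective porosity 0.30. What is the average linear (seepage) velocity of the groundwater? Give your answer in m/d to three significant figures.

0.0609 m/d

Hydraulic gradient i = (85.32 − 82.94) / 722 = 2.38 / 722 = 0.003296
Specific discharge q = 5.54 × 0.003296 = 0.01826 m/d
Average linear velocity = 0.01826 / 0.30 = 0.06087 m/d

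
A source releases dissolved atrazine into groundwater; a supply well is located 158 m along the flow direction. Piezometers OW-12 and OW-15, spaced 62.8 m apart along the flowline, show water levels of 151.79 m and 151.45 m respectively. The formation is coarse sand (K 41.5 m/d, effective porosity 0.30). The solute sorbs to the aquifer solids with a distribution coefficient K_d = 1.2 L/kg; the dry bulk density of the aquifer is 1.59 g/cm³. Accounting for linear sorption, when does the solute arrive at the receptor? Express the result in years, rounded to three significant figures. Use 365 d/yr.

4.25 years

Hydraulic gradient i = (151.79 − 151.45) / 62.8 = 0.34 / 62.8 = 0.005414
q = Ki = 41.5 × 0.005414 = 0.2247 m/d
Seepage velocity v = q / n = 0.2247 / 0.30 = 0.7489 m/d
Retardation R = 1 + ρ_b·K_d/n = 1 + 1.59×1.2/0.30 = 7.360
Contaminant velocity v_c = v/R = 0.7489/7.360 = 0.1018 m/d
t = L/v_c = 158/0.1018 = 1553 d
   = 1553/365 = 4.25 yr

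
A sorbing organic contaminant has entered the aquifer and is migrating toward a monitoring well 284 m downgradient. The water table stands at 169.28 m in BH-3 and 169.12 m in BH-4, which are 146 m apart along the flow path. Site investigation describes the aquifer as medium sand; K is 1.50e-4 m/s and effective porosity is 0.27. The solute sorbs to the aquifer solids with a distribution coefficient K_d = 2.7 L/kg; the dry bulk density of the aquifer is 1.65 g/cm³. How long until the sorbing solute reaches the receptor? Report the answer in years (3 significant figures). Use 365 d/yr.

259 years

Hydraulic gradient i = (169.28 − 169.12) / 146 = 0.16 / 146 = 0.001096
K = 1.50e-4 m/s × 86400 s/d = 12.96 m/d
Specific discharge q = 12.96 × 0.001096 = 0.01420 m/d
v_s = q/n_e = 0.01420/0.27 = 0.05260 m/d
Retardation R = 1 + ρ_b·K_d/n = 1 + 1.65×2.7/0.27 = 17.50
Contaminant velocity v_c = v/R = 0.05260/17.50 = 0.003006 m/d
t = L/v_c = 284/0.003006 = 94480 d
   = 94480/365 = 259 yr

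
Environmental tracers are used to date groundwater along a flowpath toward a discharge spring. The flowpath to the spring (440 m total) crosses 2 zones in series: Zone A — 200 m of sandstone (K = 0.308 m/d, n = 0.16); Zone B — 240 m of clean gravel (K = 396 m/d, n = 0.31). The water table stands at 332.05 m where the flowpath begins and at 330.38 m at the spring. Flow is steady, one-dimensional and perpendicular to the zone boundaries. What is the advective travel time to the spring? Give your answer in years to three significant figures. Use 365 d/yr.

113 years

Total head drop ΔH = 332.05 − 330.38 = 1.67 m
Continuity: the same q passes through each zone, so ΔH = q·Σ(L_j/K_j) — the zones act as resistances in series.
Σ(L/K) = 200/0.308 + 240/396 = 649.4 + 0.6061 = 650.0 d
q = ΔH / Σ(L/K) = 1.67 / 650.0 = 0.002569 m/d (same in every zone)
Zone A: v = q/n = 0.002569/0.16 = 0.01606 m/d → t_A = 200/0.01606 = 12450 d
Zone B: v = q/n = 0.002569/0.31 = 0.008288 m/d → t_B = 240/0.008288 = 28960 d
Total t = 12450 + 28960 = 41410 d
   = 41410 / 365 = 113 yr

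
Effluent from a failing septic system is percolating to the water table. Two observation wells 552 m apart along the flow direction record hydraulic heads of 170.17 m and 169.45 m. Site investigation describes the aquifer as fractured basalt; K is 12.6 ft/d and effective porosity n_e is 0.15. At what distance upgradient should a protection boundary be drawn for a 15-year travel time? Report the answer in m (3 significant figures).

183 m

Hydraulic gradient i = (170.17 − 169.45) / 552 = 0.72 / 552 = 0.001304
K = 12.6 ft/d × 0.3048 = 3.840 m/d
Darcy flux q = K·i = 3.840 × 0.001304 = 0.005009 m/d
Average linear velocity = 0.005009 / 0.15 = 0.03340 m/d
T = 15 yr × 365 = 5475 d
L = v × T = 0.03340 × 5475 = 182.8 m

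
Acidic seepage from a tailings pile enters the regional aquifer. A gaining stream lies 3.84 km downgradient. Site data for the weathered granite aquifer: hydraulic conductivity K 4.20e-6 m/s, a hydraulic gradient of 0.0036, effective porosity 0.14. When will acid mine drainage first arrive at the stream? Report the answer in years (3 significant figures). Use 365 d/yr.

K = 4.20e-6 m/s × 86400 s/d = 0.3629 m/d
q = Ki = 0.3629 × 0.0036 = 0.001306 m/d
v = Ki/n = 0.3629·0.0036/0.14 = 0.009331 m/d
L = 3.84 km = 3840 m
t = L / v = 3840 / 0.009331 = 411500 d
   = 411500 / 365 = 1130 yr

1130 years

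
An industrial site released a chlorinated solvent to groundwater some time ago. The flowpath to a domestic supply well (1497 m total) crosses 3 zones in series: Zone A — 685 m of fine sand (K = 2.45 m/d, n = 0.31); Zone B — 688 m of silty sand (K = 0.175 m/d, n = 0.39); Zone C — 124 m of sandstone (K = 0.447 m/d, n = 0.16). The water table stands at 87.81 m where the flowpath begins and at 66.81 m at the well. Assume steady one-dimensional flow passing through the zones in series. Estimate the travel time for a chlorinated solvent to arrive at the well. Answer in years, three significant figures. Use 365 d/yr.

Total head drop ΔH = 87.81 − 66.81 = 21.00 m
Continuity: the same q passes through each zone, so ΔH = q·Σ(L_j/K_j) — the zones act as resistances in series.
Σ(L/K) = 685/2.45 + 688/0.175 + 124/0.447 = 279.6 + 3931 + 277.4 = 4488 d
q = ΔH / Σ(L/K) = 21.00 / 4488 = 0.004679 m/d (same in every zone)
Zone A: v = q/n = 0.004679/0.31 = 0.01509 m/d → t_A = 685/0.01509 = 45390 d
Zone B: v = q/n = 0.004679/0.39 = 0.01200 m/d → t_B = 688/0.01200 = 57350 d
Zone C: v = q/n = 0.004679/0.16 = 0.02924 m/d → t_C = 124/0.02924 = 4240 d
Total t = 45390 + 57350 + 4240 = 107000 d
   = 107000 / 365 = 293 yr

293 years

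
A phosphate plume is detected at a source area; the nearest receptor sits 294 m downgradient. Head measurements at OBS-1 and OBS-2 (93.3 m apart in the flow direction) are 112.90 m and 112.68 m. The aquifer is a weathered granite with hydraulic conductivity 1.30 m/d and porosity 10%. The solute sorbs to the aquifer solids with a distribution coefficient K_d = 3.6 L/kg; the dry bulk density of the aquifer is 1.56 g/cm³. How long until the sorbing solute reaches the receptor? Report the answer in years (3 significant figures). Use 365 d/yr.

Hydraulic gradient i = (112.90 − 112.68) / 93.3 = 0.22 / 93.3 = 0.002358
Specific discharge q = 1.30 × 0.002358 = 0.003065 m/d
v = Ki/n = 1.30·0.002358/0.10 = 0.03065 m/d
Retardation R = 1 + ρ_b·K_d/n = 1 + 1.56×3.6/0.10 = 57.16
Contaminant velocity v_c = v/R = 0.03065/57.16 = 5.363e-4 m/d
t = L/v_c = 294/5.363e-4 = 548200 d
   = 548200/365 = 1500 yr

1500 years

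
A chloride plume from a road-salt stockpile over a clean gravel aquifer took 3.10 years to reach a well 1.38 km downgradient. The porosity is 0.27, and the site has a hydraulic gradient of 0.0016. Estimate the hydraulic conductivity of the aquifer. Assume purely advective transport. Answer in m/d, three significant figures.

206 m/d

t = 3.10 years = 1132 d
L = 1.38 km = 1380 m
v = L / t = 1380 / 1132 = 1.220 m/d
K = v · n / i = 1.220 × 0.27 / 0.0016 = 206 m/d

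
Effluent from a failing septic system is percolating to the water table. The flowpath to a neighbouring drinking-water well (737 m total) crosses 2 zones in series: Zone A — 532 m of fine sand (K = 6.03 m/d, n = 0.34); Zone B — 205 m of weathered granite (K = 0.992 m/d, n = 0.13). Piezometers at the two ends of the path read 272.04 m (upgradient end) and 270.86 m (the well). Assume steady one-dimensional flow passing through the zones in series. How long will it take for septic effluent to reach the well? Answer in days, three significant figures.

Total head drop ΔH = 272.04 − 270.86 = 1.18 m
Continuity: the same q passes through each zone, so ΔH = q·Σ(L_j/K_j) — the zones act as resistances in series.
Σ(L/K) = 532/6.03 + 205/0.992 = 88.23 + 206.7 = 294.9 d
q = ΔH / Σ(L/K) = 1.18 / 294.9 = 0.004002 m/d (same in every zone)
Zone A: v = q/n = 0.004002/0.34 = 0.01177 m/d → t_A = 532/0.01177 = 45200 d
Zone B: v = q/n = 0.004002/0.13 = 0.03078 m/d → t_B = 205/0.03078 = 6660 d
Total t = 45200 + 6660 = 51860 d

51900 days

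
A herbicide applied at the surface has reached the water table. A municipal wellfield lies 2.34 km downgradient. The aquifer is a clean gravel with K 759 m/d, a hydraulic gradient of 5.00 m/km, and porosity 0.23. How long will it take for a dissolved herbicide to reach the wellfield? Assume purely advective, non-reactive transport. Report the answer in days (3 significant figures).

q = Ki = 759 × 0.0050 = 3.795 m/d
Average linear velocity = 3.795 / 0.23 = 16.50 m/d
L = 2.34 km = 2340 m
t = L / v = 2340 / 16.50 = 141.8 d

142 days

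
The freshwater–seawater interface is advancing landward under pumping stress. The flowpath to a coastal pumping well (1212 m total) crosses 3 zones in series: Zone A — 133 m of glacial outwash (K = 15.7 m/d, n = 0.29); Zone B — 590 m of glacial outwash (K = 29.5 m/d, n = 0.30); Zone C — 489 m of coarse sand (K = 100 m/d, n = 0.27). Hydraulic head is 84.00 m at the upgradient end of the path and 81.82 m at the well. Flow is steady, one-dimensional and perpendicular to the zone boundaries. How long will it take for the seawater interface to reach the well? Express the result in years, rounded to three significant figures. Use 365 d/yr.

14.6 years

Total head drop ΔH = 84.00 − 81.82 = 2.18 m
Continuity: the same q passes through each zone, so ΔH = q·Σ(L_j/K_j) — the zones act as resistances in series.
Σ(L/K) = 133/15.7 + 590/29.5 + 489/100 = 8.471 + 20.00 + 4.890 = 33.36 d
q = ΔH / Σ(L/K) = 2.18 / 33.36 = 0.06535 m/d (same in every zone)
Zone A: v = q/n = 0.06535/0.29 = 0.2253 m/d → t_A = 133/0.2253 = 590.3 d
Zone B: v = q/n = 0.06535/0.30 = 0.2178 m/d → t_B = 590/0.2178 = 2709 d
Zone C: v = q/n = 0.06535/0.27 = 0.2420 m/d → t_C = 489/0.2420 = 2021 d
Total t = 590.3 + 2709 + 2021 = 5319 d
   = 5319 / 365 = 14.6 yr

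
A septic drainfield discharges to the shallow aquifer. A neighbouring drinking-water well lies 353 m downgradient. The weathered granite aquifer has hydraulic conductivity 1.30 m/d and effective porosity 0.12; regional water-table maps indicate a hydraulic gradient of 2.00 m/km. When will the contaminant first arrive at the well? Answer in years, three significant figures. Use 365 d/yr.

44.6 years

Darcy flux q = K·i = 1.30 × 0.0020 = 0.002600 m/d
v_s = q/n_e = 0.002600/0.12 = 0.02167 m/d
t = L / v = 353 / 0.02167 = 16290 d
   = 16290 / 365 = 44.6 yr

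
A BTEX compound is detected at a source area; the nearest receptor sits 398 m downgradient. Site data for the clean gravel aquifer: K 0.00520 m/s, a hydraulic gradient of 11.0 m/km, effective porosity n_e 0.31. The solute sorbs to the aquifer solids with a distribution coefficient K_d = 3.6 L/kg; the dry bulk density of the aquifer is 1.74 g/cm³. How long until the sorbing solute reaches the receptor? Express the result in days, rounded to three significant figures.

529 days

K = 0.00520 m/s × 86400 s/d = 449.3 m/d
Specific discharge q = 449.3 × 0.011 = 4.942 m/d
v = Ki/n = 449.3·0.011/0.31 = 15.94 m/d
Retardation R = 1 + ρ_b·K_d/n = 1 + 1.74×3.6/0.31 = 21.21
Contaminant velocity v_c = v/R = 15.94/21.21 = 0.7518 m/d
t = L/v_c = 398/0.7518 = 529.4 d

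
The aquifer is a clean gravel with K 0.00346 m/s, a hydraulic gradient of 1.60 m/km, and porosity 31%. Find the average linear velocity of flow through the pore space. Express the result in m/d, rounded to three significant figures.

K = 0.00346 m/s × 86400 s/d = 298.9 m/d
Darcy flux q = K·i = 298.9 × 0.0016 = 0.4783 m/d
v_s = q/n_e = 0.4783/0.31 = 1.543 m/d

1.54 m/d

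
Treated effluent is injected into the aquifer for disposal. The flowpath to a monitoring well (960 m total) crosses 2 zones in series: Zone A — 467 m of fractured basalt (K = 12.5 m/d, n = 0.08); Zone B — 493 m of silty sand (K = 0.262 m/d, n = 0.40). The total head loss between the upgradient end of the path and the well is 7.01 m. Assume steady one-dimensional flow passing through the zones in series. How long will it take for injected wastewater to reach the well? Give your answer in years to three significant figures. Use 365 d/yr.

Steady 1-D flow in series ⇒ the Darcy flux q is identical in every zone and the zone head losses add (resistances L/K in series).
Σ(L/K) = 467/12.5 + 493/0.262 = 37.36 + 1882 = 1919 d
q = ΔH / Σ(L/K) = 7.01 / 1919 = 0.003653 m/d (same in every zone)
Zone A: v = q/n = 0.003653/0.08 = 0.04566 m/d → t_A = 467/0.04566 = 10230 d
Zone B: v = q/n = 0.003653/0.40 = 0.009132 m/d → t_B = 493/0.009132 = 53980 d
Total t = 10230 + 53980 = 64210 d
   = 64210 / 365 = 176 yr

176 years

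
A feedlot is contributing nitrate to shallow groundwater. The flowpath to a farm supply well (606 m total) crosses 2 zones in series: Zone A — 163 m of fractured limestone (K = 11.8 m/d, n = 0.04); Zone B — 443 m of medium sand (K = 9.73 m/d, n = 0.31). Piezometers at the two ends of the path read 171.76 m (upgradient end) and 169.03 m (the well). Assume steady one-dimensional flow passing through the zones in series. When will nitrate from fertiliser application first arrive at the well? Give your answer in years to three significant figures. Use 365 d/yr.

8.57 years

Total head drop ΔH = 171.76 − 169.03 = 2.73 m
Steady 1-D flow in series ⇒ the Darcy flux q is identical in every zone and the zone head losses add (resistances L/K in series).
Σ(L/K) = 163/11.8 + 443/9.73 = 13.81 + 45.53 = 59.34 d
q = ΔH / Σ(L/K) = 2.73 / 59.34 = 0.04600 m/d (same in every zone)
Zone A: v = q/n = 0.04600/0.04 = 1.150 m/d → t_A = 163/1.150 = 141.7 d
Zone B: v = q/n = 0.04600/0.31 = 0.1484 m/d → t_B = 443/0.1484 = 2985 d
Total t = 141.7 + 2985 = 3127 d
   = 3127 / 365 = 8.57 yr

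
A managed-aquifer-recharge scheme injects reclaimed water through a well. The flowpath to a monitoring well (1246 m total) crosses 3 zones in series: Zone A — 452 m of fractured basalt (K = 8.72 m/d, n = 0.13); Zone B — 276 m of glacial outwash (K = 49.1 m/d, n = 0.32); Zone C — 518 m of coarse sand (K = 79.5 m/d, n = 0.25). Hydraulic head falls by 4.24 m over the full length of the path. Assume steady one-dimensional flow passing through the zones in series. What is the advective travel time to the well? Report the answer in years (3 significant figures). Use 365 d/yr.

Steady 1-D flow in series ⇒ the Darcy flux q is identical in every zone and the zone head losses add (resistances L/K in series).
Σ(L/K) = 452/8.72 + 276/49.1 + 518/79.5 = 51.83 + 5.621 + 6.516 = 63.97 d
q = ΔH / Σ(L/K) = 4.24 / 63.97 = 0.06628 m/d (same in every zone)
Zone A: v = q/n = 0.06628/0.13 = 0.5098 m/d → t_A = 452/0.5098 = 886.6 d
Zone B: v = q/n = 0.06628/0.32 = 0.2071 m/d → t_B = 276/0.2071 = 1333 d
Zone C: v = q/n = 0.06628/0.25 = 0.2651 m/d → t_C = 518/0.2651 = 1954 d
Total t = 886.6 + 1333 + 1954 = 4173 d
   = 4173 / 365 = 11.4 yr

11.4 years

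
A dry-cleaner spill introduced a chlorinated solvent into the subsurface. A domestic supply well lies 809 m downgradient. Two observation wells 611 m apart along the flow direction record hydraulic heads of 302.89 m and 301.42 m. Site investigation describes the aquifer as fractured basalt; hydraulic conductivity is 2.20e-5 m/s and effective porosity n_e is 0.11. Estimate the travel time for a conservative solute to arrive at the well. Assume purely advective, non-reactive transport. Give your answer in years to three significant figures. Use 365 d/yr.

53.3 years

Hydraulic gradient i = (302.89 − 301.42) / 611 = 1.47 / 611 = 0.002406
K = 2.20e-5 m/s × 86400 s/d = 1.901 m/d
Specific discharge q = 1.901 × 0.002406 = 0.004573 m/d
Average linear velocity = 0.004573 / 0.11 = 0.04157 m/d
t = L / v = 809 / 0.04157 = 19460 d
   = 19460 / 365 = 53.3 yr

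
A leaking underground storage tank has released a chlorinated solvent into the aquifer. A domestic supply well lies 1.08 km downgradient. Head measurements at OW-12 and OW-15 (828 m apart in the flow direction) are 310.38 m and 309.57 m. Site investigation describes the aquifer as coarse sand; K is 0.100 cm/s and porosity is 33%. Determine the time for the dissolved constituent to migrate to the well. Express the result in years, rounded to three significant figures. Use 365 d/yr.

Hydraulic gradient i = (310.38 − 309.57) / 828 = 0.81 / 828 = 9.783e-4
K = 0.100 cm/s × 864 = 86.40 m/d
q = Ki = 86.40 × 9.783e-4 = 0.08452 m/d
v = Ki/n = 86.40·9.783e-4/0.33 = 0.2561 m/d
L = 1.08 km = 1080 m
t = L / v = 1080 / 0.2561 = 4217 d
   = 4217 / 365 = 11.6 yr

11.6 years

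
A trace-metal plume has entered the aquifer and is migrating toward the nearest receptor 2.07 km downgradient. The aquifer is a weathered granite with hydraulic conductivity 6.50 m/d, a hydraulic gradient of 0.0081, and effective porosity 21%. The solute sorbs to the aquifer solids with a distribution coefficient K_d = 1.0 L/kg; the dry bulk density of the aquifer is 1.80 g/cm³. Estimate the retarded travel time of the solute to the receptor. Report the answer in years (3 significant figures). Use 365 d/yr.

217 years

q = Ki = 6.50 × 0.0081 = 0.05265 m/d
Average linear velocity = 0.05265 / 0.21 = 0.2507 m/d
Retardation R = 1 + ρ_b·K_d/n = 1 + 1.80×1.0/0.21 = 9.571
Contaminant velocity v_c = v/R = 0.2507/9.571 = 0.02619 m/d
L = 2.07 km = 2070 m
t = L/v_c = 2070/0.02619 = 79030 d
   = 79030/365 = 217 yr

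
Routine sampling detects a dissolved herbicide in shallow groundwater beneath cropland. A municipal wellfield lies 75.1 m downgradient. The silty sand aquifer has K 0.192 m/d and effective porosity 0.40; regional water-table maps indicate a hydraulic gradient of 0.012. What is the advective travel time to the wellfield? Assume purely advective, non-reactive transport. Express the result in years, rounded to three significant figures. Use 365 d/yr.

35.7 years

q = Ki = 0.192 × 0.012 = 0.002304 m/d
v_s = q/n_e = 0.002304/0.40 = 0.005760 m/d
t = L / v = 75.1 / 0.005760 = 13040 d
   = 13040 / 365 = 35.7 yr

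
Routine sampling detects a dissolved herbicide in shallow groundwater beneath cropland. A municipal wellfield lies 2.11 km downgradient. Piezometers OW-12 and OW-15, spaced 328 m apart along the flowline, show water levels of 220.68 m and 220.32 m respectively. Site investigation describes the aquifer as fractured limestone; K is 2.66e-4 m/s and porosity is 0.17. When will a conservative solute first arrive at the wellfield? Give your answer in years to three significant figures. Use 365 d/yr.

39.0 years

Hydraulic gradient i = (220.68 − 220.32) / 328 = 0.36 / 328 = 0.001098
K = 2.66e-4 m/s × 86400 s/d = 22.98 m/d
q = Ki = 22.98 × 0.001098 = 0.02522 m/d
v = Ki/n = 22.98·0.001098/0.17 = 0.1484 m/d
L = 2.11 km = 2110 m
t = L / v = 2110 / 0.1484 = 14220 d
   = 14220 / 365 = 39.0 yr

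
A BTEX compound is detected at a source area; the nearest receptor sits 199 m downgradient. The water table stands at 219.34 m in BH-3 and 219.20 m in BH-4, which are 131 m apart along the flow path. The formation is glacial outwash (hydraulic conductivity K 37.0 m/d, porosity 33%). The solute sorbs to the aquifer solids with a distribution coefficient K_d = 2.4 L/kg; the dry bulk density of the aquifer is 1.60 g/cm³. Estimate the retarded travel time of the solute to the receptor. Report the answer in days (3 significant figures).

Hydraulic gradient i = (219.34 − 219.20) / 131 = 0.14 / 131 = 0.001069
q = Ki = 37.0 × 0.001069 = 0.03954 m/d
v_s = q/n_e = 0.03954/0.33 = 0.1198 m/d
Retardation R = 1 + ρ_b·K_d/n = 1 + 1.60×2.4/0.33 = 12.64
Contaminant velocity v_c = v/R = 0.1198/12.64 = 0.009482 m/d
t = L/v_c = 199/0.009482 = 20990 d

21000 days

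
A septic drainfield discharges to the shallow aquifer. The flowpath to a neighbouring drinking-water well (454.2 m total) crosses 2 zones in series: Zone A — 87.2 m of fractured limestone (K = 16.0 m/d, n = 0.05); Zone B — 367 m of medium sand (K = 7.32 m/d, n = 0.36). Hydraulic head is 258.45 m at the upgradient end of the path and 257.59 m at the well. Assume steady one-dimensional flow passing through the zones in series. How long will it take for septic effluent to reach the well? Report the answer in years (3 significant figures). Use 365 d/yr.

Total head drop ΔH = 258.45 − 257.59 = 0.86 m
Steady 1-D flow in series ⇒ the Darcy flux q is identical in every zone and the zone head losses add (resistances L/K in series).
Σ(L/K) = 87.2/16.0 + 367/7.32 = 5.450 + 50.14 = 55.59 d
q = ΔH / Σ(L/K) = 0.86 / 55.59 = 0.01547 m/d (same in every zone)
Zone A: v = q/n = 0.01547/0.05 = 0.3094 m/d → t_A = 87.2/0.3094 = 281.8 d
Zone B: v = q/n = 0.01547/0.36 = 0.04298 m/d → t_B = 367/0.04298 = 8540 d
Total t = 281.8 + 8540 = 8821 d
   = 8821 / 365 = 24.2 yr

24.2 years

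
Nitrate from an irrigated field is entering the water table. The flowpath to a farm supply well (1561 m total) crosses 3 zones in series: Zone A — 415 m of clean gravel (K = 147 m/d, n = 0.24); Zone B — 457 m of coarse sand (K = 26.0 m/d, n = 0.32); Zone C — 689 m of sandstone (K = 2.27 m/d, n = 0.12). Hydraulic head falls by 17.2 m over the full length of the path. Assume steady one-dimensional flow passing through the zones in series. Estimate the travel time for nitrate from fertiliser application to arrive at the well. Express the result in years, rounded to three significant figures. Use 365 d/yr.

17.0 years

Continuity: the same q passes through each zone, so ΔH = q·Σ(L_j/K_j) — the zones act as resistances in series.
Σ(L/K) = 415/147 + 457/26.0 + 689/2.27 = 2.823 + 17.58 + 303.5 = 323.9 d
q = ΔH / Σ(L/K) = 17.2 / 323.9 = 0.05310 m/d (same in every zone)
Zone A: v = q/n = 0.05310/0.24 = 0.2212 m/d → t_A = 415/0.2212 = 1876 d
Zone B: v = q/n = 0.05310/0.32 = 0.1659 m/d → t_B = 457/0.1659 = 2754 d
Zone C: v = q/n = 0.05310/0.12 = 0.4425 m/d → t_C = 689/0.4425 = 1557 d
Total t = 1876 + 2754 + 1557 = 6187 d
   = 6187 / 365 = 17.0 yr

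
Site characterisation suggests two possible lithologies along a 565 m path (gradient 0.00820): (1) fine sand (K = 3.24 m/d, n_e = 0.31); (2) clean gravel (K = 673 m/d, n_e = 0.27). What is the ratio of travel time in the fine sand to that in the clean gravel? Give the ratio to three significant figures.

Unit 1 (fine sand): v = 3.24×0.0082/0.31 = 0.08570 m/d, t = 565/0.08570 = 6593 d
Unit 2 (clean gravel): v = 673×0.0082/0.27 = 20.44 m/d, t = 565/20.44 = 27.64 d
t(fine sand) / t(clean gravel) = 6593/27.64 = 238

238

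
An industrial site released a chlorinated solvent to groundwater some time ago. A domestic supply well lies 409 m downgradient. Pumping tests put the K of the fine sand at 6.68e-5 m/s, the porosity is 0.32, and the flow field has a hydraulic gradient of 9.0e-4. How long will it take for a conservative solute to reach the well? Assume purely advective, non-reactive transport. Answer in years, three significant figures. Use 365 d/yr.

K = 6.68e-5 m/s × 86400 s/d = 5.772 m/d
Specific discharge q = 5.772 × 9.0e-4 = 0.005194 m/d
v = Ki/n = 5.772·9.0e-4/0.32 = 0.01623 m/d
t = L / v = 409 / 0.01623 = 25200 d
   = 25200 / 365 = 69.0 yr

69.0 years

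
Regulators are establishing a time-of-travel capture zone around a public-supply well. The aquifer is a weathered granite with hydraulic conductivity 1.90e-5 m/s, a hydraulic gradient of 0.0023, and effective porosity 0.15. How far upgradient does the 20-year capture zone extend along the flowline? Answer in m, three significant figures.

K = 1.90e-5 m/s × 86400 s/d = 1.642 m/d
Darcy flux q = K·i = 1.642 × 0.0023 = 0.003776 m/d
v = Ki/n = 1.642·0.0023/0.15 = 0.02517 m/d
T = 20 yr × 365 = 7300 d
L = v × T = 0.02517 × 7300 = 183.7 m

184 m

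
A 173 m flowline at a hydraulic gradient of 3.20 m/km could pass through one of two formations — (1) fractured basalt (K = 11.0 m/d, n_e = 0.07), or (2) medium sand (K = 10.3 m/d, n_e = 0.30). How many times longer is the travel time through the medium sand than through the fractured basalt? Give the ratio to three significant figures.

4.58

Unit 1 (fractured basalt): v = 11.0×0.0032/0.07 = 0.5029 m/d, t = 173/0.5029 = 344.0 d
Unit 2 (medium sand): v = 10.3×0.0032/0.30 = 0.1099 m/d, t = 173/0.1099 = 1575 d
t(medium sand) / t(fractured basalt) = 1575/344.0 = 4.58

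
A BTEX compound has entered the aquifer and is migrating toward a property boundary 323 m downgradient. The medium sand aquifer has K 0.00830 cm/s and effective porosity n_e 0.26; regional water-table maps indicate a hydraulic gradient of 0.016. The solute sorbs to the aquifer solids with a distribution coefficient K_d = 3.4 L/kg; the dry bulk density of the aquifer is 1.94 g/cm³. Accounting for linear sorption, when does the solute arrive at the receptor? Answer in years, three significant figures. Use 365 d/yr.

52.9 years

K = 0.00830 cm/s × 864 = 7.171 m/d
Darcy flux q = K·i = 7.171 × 0.016 = 0.1147 m/d
v_s = q/n_e = 0.1147/0.26 = 0.4413 m/d
Retardation R = 1 + ρ_b·K_d/n = 1 + 1.94×3.4/0.26 = 26.37
Contaminant velocity v_c = v/R = 0.4413/26.37 = 0.01674 m/d
t = L/v_c = 323/0.01674 = 19300 d
   = 19300/365 = 52.9 yr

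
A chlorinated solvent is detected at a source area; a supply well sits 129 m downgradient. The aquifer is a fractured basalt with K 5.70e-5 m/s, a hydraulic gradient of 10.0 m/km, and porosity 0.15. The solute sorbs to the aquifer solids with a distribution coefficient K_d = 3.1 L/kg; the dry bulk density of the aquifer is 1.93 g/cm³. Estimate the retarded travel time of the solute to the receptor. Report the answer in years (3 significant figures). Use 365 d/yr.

K = 5.70e-5 m/s × 86400 s/d = 4.925 m/d
q = Ki = 4.925 × 0.010 = 0.04925 m/d
Average linear velocity = 0.04925 / 0.15 = 0.3283 m/d
Retardation R = 1 + ρ_b·K_d/n = 1 + 1.93×3.1/0.15 = 40.89
Contaminant velocity v_c = v/R = 0.3283/40.89 = 0.008030 m/d
t = L/v_c = 129/0.008030 = 16060 d
   = 16060/365 = 44.0 yr

44.0 years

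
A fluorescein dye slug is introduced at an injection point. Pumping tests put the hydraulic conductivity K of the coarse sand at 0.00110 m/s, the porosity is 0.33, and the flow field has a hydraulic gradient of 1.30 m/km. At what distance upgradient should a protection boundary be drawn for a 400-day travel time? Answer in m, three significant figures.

K = 0.00110 m/s × 86400 s/d = 95.04 m/d
Darcy flux q = K·i = 95.04 × 0.0013 = 0.1236 m/d
v_s = q/n_e = 0.1236/0.33 = 0.3744 m/d
L = v × T = 0.3744 × 400 = 149.8 m

150 m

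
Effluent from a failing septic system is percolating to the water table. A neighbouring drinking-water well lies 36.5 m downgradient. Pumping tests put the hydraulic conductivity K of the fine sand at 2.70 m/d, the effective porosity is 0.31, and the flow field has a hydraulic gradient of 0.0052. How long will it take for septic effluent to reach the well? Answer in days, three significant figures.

Darcy flux q = K·i = 2.70 × 0.0052 = 0.01404 m/d
v = Ki/n = 2.70·0.0052/0.31 = 0.04529 m/d
t = L / v = 36.5 / 0.04529 = 805.9 d

806 days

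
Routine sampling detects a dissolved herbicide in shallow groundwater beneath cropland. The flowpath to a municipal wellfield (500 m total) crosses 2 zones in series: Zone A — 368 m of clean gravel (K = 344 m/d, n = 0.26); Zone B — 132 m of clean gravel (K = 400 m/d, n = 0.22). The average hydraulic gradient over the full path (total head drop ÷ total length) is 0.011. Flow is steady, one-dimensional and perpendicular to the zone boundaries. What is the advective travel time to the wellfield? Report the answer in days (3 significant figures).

Continuity: the same q passes through each zone, so ΔH = q·Σ(L_j/K_j) — the zones act as resistances in series.
Σ(L/K) = 368/344 + 132/400 = 1.070 + 0.3300 = 1.400 d
K_eq = L_total / Σ(L/K) = 500 / 1.400 = 357.2 m/d
q = K_eq · i = 357.2 × 0.011 = 3.929 m/d (same in every zone)
Zone A: v = q/n = 3.929/0.26 = 15.11 m/d → t_A = 368/15.11 = 24.35 d
Zone B: v = q/n = 3.929/0.22 = 17.86 m/d → t_B = 132/17.86 = 7.391 d
Total t = 24.35 + 7.391 = 31.74 d

31.7 days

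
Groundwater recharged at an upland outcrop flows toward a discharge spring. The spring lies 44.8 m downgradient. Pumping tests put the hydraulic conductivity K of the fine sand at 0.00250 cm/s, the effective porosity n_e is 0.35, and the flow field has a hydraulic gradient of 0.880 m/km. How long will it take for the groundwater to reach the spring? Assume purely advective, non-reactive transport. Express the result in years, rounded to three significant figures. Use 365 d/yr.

K = 0.00250 cm/s × 864 = 2.160 m/d
Darcy flux q = K·i = 2.160 × 8.8e-4 = 0.001901 m/d
v_s = q/n_e = 0.001901/0.35 = 0.005431 m/d
t = L / v = 44.8 / 0.005431 = 8249 d
   = 8249 / 365 = 22.6 yr

22.6 years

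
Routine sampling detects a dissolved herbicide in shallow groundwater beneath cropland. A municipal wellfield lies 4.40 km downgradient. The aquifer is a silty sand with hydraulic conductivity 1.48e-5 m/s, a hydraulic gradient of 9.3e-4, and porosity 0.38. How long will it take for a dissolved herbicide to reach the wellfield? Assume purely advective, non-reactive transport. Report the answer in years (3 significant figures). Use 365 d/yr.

3850 years

K = 1.48e-5 m/s × 86400 s/d = 1.279 m/d
Darcy flux q = K·i = 1.279 × 9.3e-4 = 0.001189 m/d
v_s = q/n_e = 0.001189/0.38 = 0.003129 m/d
L = 4.40 km = 4400 m
t = L / v = 4400 / 0.003129 = 1.406e6 d
   = 1.406e6 / 365 = 3850 yr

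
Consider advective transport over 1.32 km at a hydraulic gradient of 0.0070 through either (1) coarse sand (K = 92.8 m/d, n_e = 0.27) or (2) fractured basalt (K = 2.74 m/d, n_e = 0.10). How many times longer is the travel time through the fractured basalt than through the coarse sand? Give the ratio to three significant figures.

12.5

Unit 1 (coarse sand): v = 92.8×0.0070/0.27 = 2.406 m/d, t = 1320/2.406 = 548.6 d
Unit 2 (fractured basalt): v = 2.74×0.0070/0.10 = 0.1918 m/d, t = 1320/0.1918 = 6882 d
t(fractured basalt) / t(coarse sand) = 6882/548.6 = 12.5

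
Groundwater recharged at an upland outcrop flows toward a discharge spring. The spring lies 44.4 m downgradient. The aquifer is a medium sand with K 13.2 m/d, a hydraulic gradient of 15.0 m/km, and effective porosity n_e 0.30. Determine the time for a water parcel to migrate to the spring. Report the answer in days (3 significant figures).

Specific discharge q = 13.2 × 0.015 = 0.1980 m/d
Seepage velocity v = q / n = 0.1980 / 0.30 = 0.6600 m/d
t = L / v = 44.4 / 0.6600 = 67.27 d

67.3 days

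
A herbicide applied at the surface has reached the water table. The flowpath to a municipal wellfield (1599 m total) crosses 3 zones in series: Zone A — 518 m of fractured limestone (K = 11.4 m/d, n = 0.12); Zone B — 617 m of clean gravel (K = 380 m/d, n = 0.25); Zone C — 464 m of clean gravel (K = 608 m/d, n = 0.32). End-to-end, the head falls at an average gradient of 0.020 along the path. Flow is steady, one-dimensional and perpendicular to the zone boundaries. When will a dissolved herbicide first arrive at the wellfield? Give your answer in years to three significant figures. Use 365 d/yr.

Steady 1-D flow in series ⇒ the Darcy flux q is identical in every zone and the zone head losses add (resistances L/K in series).
Σ(L/K) = 518/11.4 + 617/380 + 464/608 = 45.44 + 1.624 + 0.7632 = 47.83 d
K_eq = L_total / Σ(L/K) = 1599 / 47.83 = 33.43 m/d
q = K_eq · i = 33.43 × 0.020 = 0.6687 m/d (same in every zone)
Zone A: v = q/n = 0.6687/0.12 = 5.572 m/d → t_A = 518/5.572 = 92.96 d
Zone B: v = q/n = 0.6687/0.25 = 2.675 m/d → t_B = 617/2.675 = 230.7 d
Zone C: v = q/n = 0.6687/0.32 = 2.090 m/d → t_C = 464/2.090 = 222.0 d
Total t = 92.96 + 230.7 + 222.0 = 545.7 d
   = 545.7 / 365 = 1.50 yr

1.50 years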